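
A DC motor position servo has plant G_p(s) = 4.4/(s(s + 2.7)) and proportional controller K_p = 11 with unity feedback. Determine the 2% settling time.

The closed-loop denominator s² + 2.7s + 48.4 gives ω_n = √48.4 = 6.957 and ζ = 2.7/(2ω_n) = 0.194.
2% settling time T_s ≈ 4/(ζω_n) = 4/1.35 = 2.96 s.

T_s ≈ 2.96 s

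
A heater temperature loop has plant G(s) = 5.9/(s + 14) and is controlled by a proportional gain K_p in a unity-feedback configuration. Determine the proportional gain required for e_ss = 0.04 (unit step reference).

K_p = 56.9

For a type-0 loop with proportional control, e_ss = 1/(1 + K_p·G(0)).
G(0) = 0.4214. Require 1/(1 + K_p·0.4214) = 0.04, so 1 + 0.4214·K_p = 25.
K_p = (25 − 1)/0.4214 = 56.9.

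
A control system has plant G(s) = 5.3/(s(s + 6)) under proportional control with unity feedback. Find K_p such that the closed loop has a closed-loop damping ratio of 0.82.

K_p = 2.53

Closed-loop characteristic equation: s² + 6s + K_p·5.3 = 0.
So ω_n = √(5.3K_p) and 2ζω_n = 6, giving ζ = 6/(2√(5.3K_p)).
Setting ζ = 0.82: √(5.3K_p) = 6/(2·0.82) = 3.659, so K_p = 13.38/5.3 = 2.53.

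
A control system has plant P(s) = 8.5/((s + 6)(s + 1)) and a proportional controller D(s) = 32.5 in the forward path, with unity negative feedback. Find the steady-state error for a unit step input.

The loop is type 0. Static position error constant K_pos = D(0)·P(0) = 32.5·1.417 = 46.04.
Steady-state error to a unit step: e_ss = 1/(1+K_pos) = 1/47.04 = 0.0213.

0.0213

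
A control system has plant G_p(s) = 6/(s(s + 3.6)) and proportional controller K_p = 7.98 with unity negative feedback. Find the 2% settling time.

T_s ≈ 2.22 s

Closed-loop characteristic equation: s² + 3.6s + 47.88 = 0, so ω_n = 6.92 rad/s and ζ = 3.6/(2·6.92) = 0.2601.
2% settling time T_s ≈ 4/(ζω_n) = 4/1.8 = 2.22 s.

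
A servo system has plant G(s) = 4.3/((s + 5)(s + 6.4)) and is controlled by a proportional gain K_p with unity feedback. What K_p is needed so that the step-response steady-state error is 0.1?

K_p = 67

The loop is type 0, so e_ss(step) = 1/(1 + K_pos) with K_pos = K_p·G(0).
G(0) = 0.1344. Require 1/(1 + K_p·0.1344) = 0.1, so 1 + 0.1344·K_p = 10.
K_p = (10 − 1)/0.1344 = 67.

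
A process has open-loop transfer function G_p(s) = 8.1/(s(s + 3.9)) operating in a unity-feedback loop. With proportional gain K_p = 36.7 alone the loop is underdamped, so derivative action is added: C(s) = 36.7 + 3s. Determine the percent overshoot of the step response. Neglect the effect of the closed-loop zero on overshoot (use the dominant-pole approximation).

1.15%

Forward path: (36.7 + 3s)·8.1/(s(s+3.9)). The closed-loop characteristic equation is s² + (3.9 + 8.1·3)s + 8.1·36.7 = 0.
That is s² + 28.2s + 297.3 = 0, so ω_n = 17.24 rad/s and ζ = 28.2/(2·17.24) = 0.8178.
%OS = 100·exp(−πζ/√(1−ζ²)) = 1.15%.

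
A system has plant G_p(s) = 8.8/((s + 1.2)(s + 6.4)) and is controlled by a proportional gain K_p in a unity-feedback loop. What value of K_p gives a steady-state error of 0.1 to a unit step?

K_p = 7.85

The loop is type 0, so e_ss(step) = 1/(1 + K_pos) with K_pos = K_p·G_p(0).
G_p(0) = 1.146. Require 1/(1 + K_p·1.146) = 0.1, so 1 + 1.146·K_p = 10.
K_p = (10 − 1)/1.146 = 7.85.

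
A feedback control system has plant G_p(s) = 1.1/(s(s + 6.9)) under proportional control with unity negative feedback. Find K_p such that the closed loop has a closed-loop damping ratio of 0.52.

Closed-loop characteristic equation: s² + 6.9s + K_p·1.1 = 0.
So ω_n = √(1.1K_p) and 2ζω_n = 6.9, giving ζ = 6.9/(2√(1.1K_p)).
Setting ζ = 0.52: √(1.1K_p) = 6.9/(2·0.52) = 6.635, so K_p = 44.02/1.1 = 40.

K_p = 40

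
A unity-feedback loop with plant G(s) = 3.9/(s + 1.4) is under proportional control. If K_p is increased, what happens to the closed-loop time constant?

The closed-loop bandwidth 1.4+K_p·3.9 grows with K_p, so τ shrinks.

decrease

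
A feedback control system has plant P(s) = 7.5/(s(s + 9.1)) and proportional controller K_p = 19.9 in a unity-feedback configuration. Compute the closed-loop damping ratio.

The closed-loop denominator is s(s+9.1) + 19.9·7.5 = s² + 9.1s + 149.2.
So ω_n² = 149.2 ⇒ ω_n = 12.22 rad/s, and ζ = 9.1/(2ω_n) = 0.372.

ζ = 0.372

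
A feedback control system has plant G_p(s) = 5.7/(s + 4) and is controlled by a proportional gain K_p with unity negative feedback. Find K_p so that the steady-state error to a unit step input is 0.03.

For a type-0 loop with proportional control, e_ss = 1/(1 + K_p·G_p(0)).
G_p(0) = 1.425. Require 1/(1 + K_p·1.425) = 0.03, so 1 + 1.425·K_p = 33.33.
K_p = (33.33 − 1)/1.425 = 22.7.

K_p = 22.7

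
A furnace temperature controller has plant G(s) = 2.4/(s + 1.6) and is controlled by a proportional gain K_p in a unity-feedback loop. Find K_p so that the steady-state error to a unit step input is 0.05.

For a type-0 loop with proportional control, e_ss = 1/(1 + K_p·G(0)).
G(0) = 1.5. Require 1/(1 + K_p·1.5) = 0.05, so 1 + 1.5·K_p = 20.
K_p = (20 − 1)/1.5 = 12.7.

K_p = 12.7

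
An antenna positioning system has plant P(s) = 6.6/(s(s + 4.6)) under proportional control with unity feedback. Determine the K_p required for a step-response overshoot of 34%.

K_p = 7.6

From %OS = 100·exp(−πζ/√(1−ζ²)) = 34%, ζ = −ln(0.34)/√(π²+ln²(0.34)) = 0.3248.
Characteristic equation s² + 4.6s + 6.6K_p = 0 gives ζ = 4.6/(2√(6.6K_p)).
Setting ζ = 0.3248: √(6.6K_p) = 4.6/(2·0.3248) = 7.082, so K_p = 50.15/6.6 = 7.6.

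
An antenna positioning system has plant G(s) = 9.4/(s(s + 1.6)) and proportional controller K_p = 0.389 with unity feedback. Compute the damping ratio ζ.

1 + K_p·G(s) = 0 gives s² + 1.6s + 3.657 = 0.
So ω_n² = 3.657 ⇒ ω_n = 1.912 rad/s, and ζ = 1.6/(2ω_n) = 0.418.

ζ = 0.418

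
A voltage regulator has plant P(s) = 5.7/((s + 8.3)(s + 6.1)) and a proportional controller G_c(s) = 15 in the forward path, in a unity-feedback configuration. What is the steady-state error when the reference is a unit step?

0.372

The loop is type 0. Static position error constant K_pos = G_c(0)·P(0) = 15·0.1126 = 1.689.
Steady-state error to a unit step: e_ss = 1/(1+K_pos) = 1/2.689 = 0.372.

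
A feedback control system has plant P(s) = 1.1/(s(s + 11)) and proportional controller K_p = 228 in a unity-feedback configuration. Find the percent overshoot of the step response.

From 1 + K_pP(s) = 0: s² + 11s + 250.8 = 0 ⇒ ω_n = 15.84, ζ = 0.3473.
%OS = 100·exp(−πζ/√(1−ζ²)) = 100·exp(−π·0.3473/√0.8794) = 31.2%.

31.2%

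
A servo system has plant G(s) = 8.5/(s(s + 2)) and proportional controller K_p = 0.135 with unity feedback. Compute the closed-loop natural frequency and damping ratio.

ω_n = 1.07 rad/s, ζ = 0.934

The closed-loop denominator is s(s+2) + 0.135·8.5 = s² + 2s + 1.147.
Matching s² + 2ζω_n s + ω_n²: ω_n = √1.147 = 1.071 rad/s and 2ζω_n = 2, so ζ = 2/(2·1.071) = 0.934.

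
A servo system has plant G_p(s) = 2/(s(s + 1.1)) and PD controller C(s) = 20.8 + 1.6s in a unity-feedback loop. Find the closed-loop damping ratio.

Forward path: (20.8 + 1.6s)·2/(s(s+1.1)). The closed-loop characteristic equation is s² + (1.1 + 2·1.6)s + 2·20.8 = 0.
That is s² + 4.3s + 41.6 = 0, so ω_n = 6.45 rad/s and ζ = 4.3/(2·6.45) = 0.3333.

ζ = 0.333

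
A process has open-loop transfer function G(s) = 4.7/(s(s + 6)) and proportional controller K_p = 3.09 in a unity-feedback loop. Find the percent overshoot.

The closed-loop denominator s² + 6s + 14.52 gives ω_n = √14.52 = 3.811 and ζ = 6/(2ω_n) = 0.7872.
%OS = 100·exp(−πζ/√(1−ζ²)) = 100·exp(−π·0.7872/√0.3803) = 1.81%.

1.81%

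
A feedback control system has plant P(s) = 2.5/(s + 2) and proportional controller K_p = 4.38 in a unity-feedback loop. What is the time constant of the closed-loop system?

Closed-loop transfer function: T(s) = K_p·P(s)/(1 + K_p·P(s)) = 10.95/(s + 2 + 10.95) = 10.95/(s + 12.95).
Time constant τ = 1/12.95 = 0.0772 s.

τ = 0.0772 s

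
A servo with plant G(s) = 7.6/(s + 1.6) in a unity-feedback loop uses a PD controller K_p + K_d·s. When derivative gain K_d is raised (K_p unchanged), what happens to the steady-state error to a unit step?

K_d affects only the transient (the s-coefficient); the DC loop gain, and hence e_ss, depends only on K_p.

unchanged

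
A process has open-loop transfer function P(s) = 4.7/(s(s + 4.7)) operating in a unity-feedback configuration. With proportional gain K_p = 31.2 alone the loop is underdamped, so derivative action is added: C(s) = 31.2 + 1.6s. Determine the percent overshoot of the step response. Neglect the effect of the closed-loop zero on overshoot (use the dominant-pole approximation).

Forward path: (31.2 + 1.6s)·4.7/(s(s+4.7)). The closed-loop characteristic equation is s² + (4.7 + 4.7·1.6)s + 4.7·31.2 = 0.
That is s² + 12.22s + 146.6 = 0, so ω_n = 12.11 rad/s and ζ = 12.22/(2·12.11) = 0.5046.
%OS = 100·exp(−πζ/√(1−ζ²)) = 15.9%.

15.9%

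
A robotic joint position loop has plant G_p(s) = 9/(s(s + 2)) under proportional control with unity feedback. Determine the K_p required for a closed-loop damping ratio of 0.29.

Closed-loop characteristic equation: s² + 2s + K_p·9 = 0.
So ω_n = √(9K_p) and 2ζω_n = 2, giving ζ = 2/(2√(9K_p)).
Setting ζ = 0.29: √(9K_p) = 2/(2·0.29) = 3.448, so K_p = 11.89/9 = 1.32.

K_p = 1.32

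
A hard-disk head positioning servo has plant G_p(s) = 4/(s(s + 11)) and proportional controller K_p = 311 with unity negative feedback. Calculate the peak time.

The closed-loop denominator s² + 11s + 1244 gives ω_n = √1244 = 35.27 and ζ = 11/(2ω_n) = 0.1559.
Damped frequency ω_d = ω_n√(1−ζ²) = 34.84 rad/s, so peak time T_p = π/ω_d = 0.0902 s.

T_p = 0.0902 s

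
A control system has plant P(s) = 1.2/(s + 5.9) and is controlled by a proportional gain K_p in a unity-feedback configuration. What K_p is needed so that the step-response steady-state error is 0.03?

K_p = 159

The loop is type 0, so e_ss(step) = 1/(1 + K_pos) with K_pos = K_p·P(0).
P(0) = 0.2034. Require 1/(1 + K_p·0.2034) = 0.03, so 1 + 0.2034·K_p = 33.33.
K_p = (33.33 − 1)/0.2034 = 159.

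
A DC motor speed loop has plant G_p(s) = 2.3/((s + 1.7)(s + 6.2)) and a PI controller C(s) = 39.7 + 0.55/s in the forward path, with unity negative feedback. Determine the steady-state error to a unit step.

The open loop C(s)G_p(s) has a pole at the origin (type 1), so the static position error constant is infinite and e_ss = 1/(1+∞) = 0.

0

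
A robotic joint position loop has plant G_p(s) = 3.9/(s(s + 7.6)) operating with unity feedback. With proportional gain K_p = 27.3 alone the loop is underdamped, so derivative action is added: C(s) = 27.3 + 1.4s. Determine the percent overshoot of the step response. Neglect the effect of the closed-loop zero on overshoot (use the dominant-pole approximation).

Forward path: (27.3 + 1.4s)·3.9/(s(s+7.6)). The closed-loop characteristic equation is s² + (7.6 + 3.9·1.4)s + 3.9·27.3 = 0.
That is s² + 13.06s + 106.5 = 0, so ω_n = 10.32 rad/s and ζ = 13.06/(2·10.32) = 0.6328.
%OS = 100·exp(−πζ/√(1−ζ²)) = 7.67%.

7.67%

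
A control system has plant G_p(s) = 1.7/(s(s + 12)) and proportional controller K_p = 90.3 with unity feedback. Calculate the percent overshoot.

17.6%

From 1 + K_pG_p(s) = 0: s² + 12s + 153.5 = 0 ⇒ ω_n = 12.39, ζ = 0.4843.
%OS = 100·exp(−πζ/√(1−ζ²)) = 100·exp(−π·0.4843/√0.7655) = 17.6%.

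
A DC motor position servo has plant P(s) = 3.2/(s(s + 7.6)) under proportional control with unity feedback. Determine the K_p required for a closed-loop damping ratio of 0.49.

K_p = 18.8

Closed-loop characteristic equation: s² + 7.6s + K_p·3.2 = 0.
So ω_n = √(3.2K_p) and 2ζω_n = 7.6, giving ζ = 7.6/(2√(3.2K_p)).
Setting ζ = 0.49: √(3.2K_p) = 7.6/(2·0.49) = 7.755, so K_p = 60.14/3.2 = 18.8.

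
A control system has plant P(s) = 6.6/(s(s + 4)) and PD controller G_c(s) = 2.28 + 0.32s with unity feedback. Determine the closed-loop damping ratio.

Forward path: (2.28 + 0.32s)·6.6/(s(s+4)). The closed-loop characteristic equation is s² + (4 + 6.6·0.32)s + 6.6·2.28 = 0.
That is s² + 6.112s + 15.05 = 0, so ω_n = 3.879 rad/s and ζ = 6.112/(2·3.879) = 0.7878.

ζ = 0.788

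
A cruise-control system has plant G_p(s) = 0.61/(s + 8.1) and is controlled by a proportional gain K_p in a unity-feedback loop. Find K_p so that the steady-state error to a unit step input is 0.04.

For a type-0 loop with proportional control, e_ss = 1/(1 + K_p·G_p(0)).
G_p(0) = 0.07531. Require 1/(1 + K_p·0.07531) = 0.04, so 1 + 0.07531·K_p = 25.
K_p = (25 − 1)/0.07531 = 319.

K_p = 319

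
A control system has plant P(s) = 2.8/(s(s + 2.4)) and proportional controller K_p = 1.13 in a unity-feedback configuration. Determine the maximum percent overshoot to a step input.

From 1 + K_pP(s) = 0: s² + 2.4s + 3.164 = 0 ⇒ ω_n = 1.779, ζ = 0.6746.
%OS = 100·exp(−πζ/√(1−ζ²)) = 100·exp(−π·0.6746/√0.5449) = 5.66%.

5.66%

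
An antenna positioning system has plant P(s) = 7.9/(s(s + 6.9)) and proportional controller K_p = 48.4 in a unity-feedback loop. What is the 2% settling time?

T_s ≈ 1.16 s

The closed-loop denominator s² + 6.9s + 382.4 gives ω_n = √382.4 = 19.55 and ζ = 6.9/(2ω_n) = 0.1764.
2% settling time T_s ≈ 4/(ζω_n) = 4/3.45 = 1.16 s.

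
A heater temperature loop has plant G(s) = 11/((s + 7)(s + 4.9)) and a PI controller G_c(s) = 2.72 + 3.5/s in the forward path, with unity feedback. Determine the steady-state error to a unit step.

0

The open loop G_c(s)G(s) has a pole at the origin (type 1), so the static position error constant is infinite and e_ss = 1/(1+∞) = 0.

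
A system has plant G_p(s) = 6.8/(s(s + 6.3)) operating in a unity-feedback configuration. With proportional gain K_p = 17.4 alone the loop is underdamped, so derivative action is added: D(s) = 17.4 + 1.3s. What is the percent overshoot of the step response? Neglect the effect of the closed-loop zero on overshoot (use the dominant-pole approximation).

4.76%

Forward path: (17.4 + 1.3s)·6.8/(s(s+6.3)). The closed-loop characteristic equation is s² + (6.3 + 6.8·1.3)s + 6.8·17.4 = 0.
That is s² + 15.14s + 118.3 = 0, so ω_n = 10.88 rad/s and ζ = 15.14/(2·10.88) = 0.6959.
%OS = 100·exp(−πζ/√(1−ζ²)) = 4.76%.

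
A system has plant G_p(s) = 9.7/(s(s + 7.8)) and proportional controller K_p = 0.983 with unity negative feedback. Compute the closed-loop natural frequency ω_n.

ω_n = 3.09 rad/s

1 + K_p·G_p(s) = 0 gives s² + 7.8s + 9.535 = 0.
Matching s² + 2ζω_n s + ω_n²: ω_n = √9.535 = 3.088 rad/s and 2ζω_n = 7.8, so ζ = 7.8/(2·3.088) = 1.26.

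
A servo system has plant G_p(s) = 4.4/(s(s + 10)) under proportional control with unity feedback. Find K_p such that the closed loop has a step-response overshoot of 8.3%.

From %OS = 100·exp(−πζ/√(1−ζ²)) = 8.3%, ζ = −ln(0.083)/√(π²+ln²(0.083)) = 0.621.
Characteristic equation s² + 10s + 4.4K_p = 0 gives ζ = 10/(2√(4.4K_p)).
Setting ζ = 0.621: √(4.4K_p) = 10/(2·0.621) = 8.052, so K_p = 64.83/4.4 = 14.7.

K_p = 14.7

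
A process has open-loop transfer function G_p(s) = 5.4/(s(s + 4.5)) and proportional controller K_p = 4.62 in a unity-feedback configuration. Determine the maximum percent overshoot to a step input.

20.5%

The closed-loop denominator s² + 4.5s + 24.95 gives ω_n = √24.95 = 4.995 and ζ = 4.5/(2ω_n) = 0.4505.
%OS = 100·exp(−πζ/√(1−ζ²)) = 100·exp(−π·0.4505/√0.7971) = 20.5%.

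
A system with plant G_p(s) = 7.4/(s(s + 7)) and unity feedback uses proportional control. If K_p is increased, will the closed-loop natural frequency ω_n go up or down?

ω_n = √(7.4·K_p), which grows with K_p.

increase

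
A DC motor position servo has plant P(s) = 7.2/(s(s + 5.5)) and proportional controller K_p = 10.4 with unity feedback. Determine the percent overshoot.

34.9%

Closed-loop characteristic equation: s² + 5.5s + 74.88 = 0, so ω_n = 8.653 rad/s and ζ = 5.5/(2·8.653) = 0.3178.
%OS = 100·exp(−πζ/√(1−ζ²)) = 100·exp(−π·0.3178/√0.899) = 34.9%.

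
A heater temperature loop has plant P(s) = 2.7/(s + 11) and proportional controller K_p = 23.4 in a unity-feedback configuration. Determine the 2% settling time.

Closed-loop transfer function: T(s) = K_p·P(s)/(1 + K_p·P(s)) = 63.18/(s + 11 + 63.18) = 63.18/(s + 74.18).
Time constant τ = 1/74.18 = 0.01348 s, so the 2% settling time is about 4τ = 0.0539 s.

T_s ≈ 0.0539 s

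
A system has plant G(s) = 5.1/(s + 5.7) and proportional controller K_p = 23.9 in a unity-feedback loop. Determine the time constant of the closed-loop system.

τ = 0.00784 s

Closed-loop transfer function: T(s) = K_p·G(s)/(1 + K_p·G(s)) = 121.9/(s + 5.7 + 121.9) = 121.9/(s + 127.6).
Time constant τ = 1/127.6 = 0.00784 s.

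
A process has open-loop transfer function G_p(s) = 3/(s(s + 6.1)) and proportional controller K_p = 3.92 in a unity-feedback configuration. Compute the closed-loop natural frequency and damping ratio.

1 + K_p·G_p(s) = 0 gives s² + 6.1s + 11.76 = 0.
Matching s² + 2ζω_n s + ω_n²: ω_n = √11.76 = 3.429 rad/s and 2ζω_n = 6.1, so ζ = 6.1/(2·3.429) = 0.889.

ω_n = 3.43 rad/s, ζ = 0.889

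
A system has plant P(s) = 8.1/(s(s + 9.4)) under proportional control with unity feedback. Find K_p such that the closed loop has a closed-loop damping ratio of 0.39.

K_p = 17.9

Closed-loop characteristic equation: s² + 9.4s + K_p·8.1 = 0.
So ω_n = √(8.1K_p) and 2ζω_n = 9.4, giving ζ = 9.4/(2√(8.1K_p)).
Setting ζ = 0.39: √(8.1K_p) = 9.4/(2·0.39) = 12.05, so K_p = 145.2/8.1 = 17.9.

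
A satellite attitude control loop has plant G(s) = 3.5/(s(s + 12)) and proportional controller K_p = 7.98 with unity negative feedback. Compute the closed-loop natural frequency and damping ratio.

ω_n = 5.28 rad/s, ζ = 1.14

With unity feedback the closed-loop characteristic equation is s² + 12s + 7.98·3.5 = s² + 12s + 27.93 = 0.
So ω_n² = 27.93 ⇒ ω_n = 5.285 rad/s, and ζ = 12/(2ω_n) = 1.14.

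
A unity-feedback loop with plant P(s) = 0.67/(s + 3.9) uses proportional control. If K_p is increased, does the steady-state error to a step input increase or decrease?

e_ss = 1/(1 + K_p·P(0)); a larger K_p raises the denominator, so e_ss decreases.

decrease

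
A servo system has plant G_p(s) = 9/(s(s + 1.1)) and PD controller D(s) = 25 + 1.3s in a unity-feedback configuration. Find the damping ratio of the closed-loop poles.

Forward path: (25 + 1.3s)·9/(s(s+1.1)). The closed-loop characteristic equation is s² + (1.1 + 9·1.3)s + 9·25 = 0.
That is s² + 12.8s + 225 = 0, so ω_n = 15 rad/s and ζ = 12.8/(2·15) = 0.4267.

ζ = 0.427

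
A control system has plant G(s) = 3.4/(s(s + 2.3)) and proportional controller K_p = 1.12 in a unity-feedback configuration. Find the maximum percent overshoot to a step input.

From 1 + K_pG(s) = 0: s² + 2.3s + 3.808 = 0 ⇒ ω_n = 1.951, ζ = 0.5893.
%OS = 100·exp(−πζ/√(1−ζ²)) = 100·exp(−π·0.5893/√0.6527) = 10.1%.

10.1%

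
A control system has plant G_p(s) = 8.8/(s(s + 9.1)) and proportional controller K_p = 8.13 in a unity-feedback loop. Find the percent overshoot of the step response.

13.5%

The closed-loop denominator s² + 9.1s + 71.54 gives ω_n = √71.54 = 8.458 and ζ = 9.1/(2ω_n) = 0.5379.
%OS = 100·exp(−πζ/√(1−ζ²)) = 100·exp(−π·0.5379/√0.7106) = 13.5%.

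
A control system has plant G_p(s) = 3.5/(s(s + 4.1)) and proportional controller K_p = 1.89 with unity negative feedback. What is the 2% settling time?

T_s ≈ 1.95 s

From 1 + K_pG_p(s) = 0: s² + 4.1s + 6.615 = 0 ⇒ ω_n = 2.572, ζ = 0.7971.
2% settling time T_s ≈ 4/(ζω_n) = 4/2.05 = 1.95 s.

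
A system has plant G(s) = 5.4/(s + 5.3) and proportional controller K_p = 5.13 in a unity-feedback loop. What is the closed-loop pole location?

s = -33

Closed-loop transfer function: T(s) = K_p·G(s)/(1 + K_p·G(s)) = 27.7/(s + 5.3 + 27.7) = 27.7/(s + 33).
The closed-loop pole is at s = −33.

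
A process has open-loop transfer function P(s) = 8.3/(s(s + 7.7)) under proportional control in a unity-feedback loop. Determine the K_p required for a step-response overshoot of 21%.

From %OS = 100·exp(−πζ/√(1−ζ²)) = 21%, ζ = −ln(0.21)/√(π²+ln²(0.21)) = 0.4449.
Characteristic equation s² + 7.7s + 8.3K_p = 0 gives ζ = 7.7/(2√(8.3K_p)).
Setting ζ = 0.4449: √(8.3K_p) = 7.7/(2·0.4449) = 8.654, so K_p = 74.89/8.3 = 9.02.

K_p = 9.02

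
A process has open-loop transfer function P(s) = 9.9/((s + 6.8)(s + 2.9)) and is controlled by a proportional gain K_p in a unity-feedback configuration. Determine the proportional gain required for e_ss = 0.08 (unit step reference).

For a type-0 loop with proportional control, e_ss = 1/(1 + K_p·P(0)).
P(0) = 0.502. Require 1/(1 + K_p·0.502) = 0.08, so 1 + 0.502·K_p = 12.5.
K_p = (12.5 − 1)/0.502 = 22.9.

K_p = 22.9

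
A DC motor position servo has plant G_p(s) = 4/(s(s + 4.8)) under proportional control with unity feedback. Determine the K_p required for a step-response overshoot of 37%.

From %OS = 100·exp(−πζ/√(1−ζ²)) = 37%, ζ = −ln(0.37)/√(π²+ln²(0.37)) = 0.3017.
Characteristic equation s² + 4.8s + 4K_p = 0 gives ζ = 4.8/(2√(4K_p)).
Setting ζ = 0.3017: √(4K_p) = 4.8/(2·0.3017) = 7.954, so K_p = 63.27/4 = 15.8.

K_p = 15.8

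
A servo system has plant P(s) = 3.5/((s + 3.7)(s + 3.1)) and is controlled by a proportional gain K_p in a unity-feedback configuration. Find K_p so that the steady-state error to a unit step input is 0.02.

K_p = 161

For a type-0 loop with proportional control, e_ss = 1/(1 + K_p·P(0)).
P(0) = 0.3051. Require 1/(1 + K_p·0.3051) = 0.02, so 1 + 0.3051·K_p = 50.
K_p = (50 − 1)/0.3051 = 161.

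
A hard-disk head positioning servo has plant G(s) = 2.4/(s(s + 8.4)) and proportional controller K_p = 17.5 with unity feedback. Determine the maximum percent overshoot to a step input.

The closed-loop denominator s² + 8.4s + 42 gives ω_n = √42 = 6.481 and ζ = 8.4/(2ω_n) = 0.6481.
%OS = 100·exp(−πζ/√(1−ζ²)) = 100·exp(−π·0.6481/√0.58) = 6.9%.

6.9%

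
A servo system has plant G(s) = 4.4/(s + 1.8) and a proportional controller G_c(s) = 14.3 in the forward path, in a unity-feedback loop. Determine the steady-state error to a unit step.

0.0278

The loop is type 0. Static position error constant K_pos = G_c(0)·G(0) = 14.3·2.444 = 34.96.
Steady-state error to a unit step: e_ss = 1/(1+K_pos) = 1/35.96 = 0.0278.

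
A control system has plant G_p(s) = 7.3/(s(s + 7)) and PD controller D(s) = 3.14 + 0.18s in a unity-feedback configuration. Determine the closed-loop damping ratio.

ζ = 0.868

Forward path: (3.14 + 0.18s)·7.3/(s(s+7)). The closed-loop characteristic equation is s² + (7 + 7.3·0.18)s + 7.3·3.14 = 0.
That is s² + 8.314s + 22.92 = 0, so ω_n = 4.788 rad/s and ζ = 8.314/(2·4.788) = 0.8683.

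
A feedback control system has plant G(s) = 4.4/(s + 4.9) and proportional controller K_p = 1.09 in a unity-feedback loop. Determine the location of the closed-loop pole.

s = -9.696

Closed-loop transfer function: T(s) = K_p·G(s)/(1 + K_p·G(s)) = 4.796/(s + 4.9 + 4.796) = 4.796/(s + 9.696).
The closed-loop pole is at s = −9.696.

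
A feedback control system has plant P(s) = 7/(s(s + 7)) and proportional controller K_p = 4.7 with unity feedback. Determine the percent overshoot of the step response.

Closed-loop characteristic equation: s² + 7s + 32.9 = 0, so ω_n = 5.736 rad/s and ζ = 7/(2·5.736) = 0.6102.
%OS = 100·exp(−πζ/√(1−ζ²)) = 100·exp(−π·0.6102/√0.6277) = 8.9%.

8.9%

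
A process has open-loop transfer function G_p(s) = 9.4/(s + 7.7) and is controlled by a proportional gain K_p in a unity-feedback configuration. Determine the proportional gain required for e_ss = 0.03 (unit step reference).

Steady-state error for a unit step on this type-0 loop is 1/(1 + K_p·G_p(0)).
G_p(0) = 1.221. Require 1/(1 + K_p·1.221) = 0.03, so 1 + 1.221·K_p = 33.33.
K_p = (33.33 − 1)/1.221 = 26.5.

K_p = 26.5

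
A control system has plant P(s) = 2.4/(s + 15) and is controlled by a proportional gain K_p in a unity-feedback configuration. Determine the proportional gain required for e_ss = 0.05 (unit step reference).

K_p = 119

The loop is type 0, so e_ss(step) = 1/(1 + K_pos) with K_pos = K_p·P(0).
P(0) = 0.16. Require 1/(1 + K_p·0.16) = 0.05, so 1 + 0.16·K_p = 20.
K_p = (20 − 1)/0.16 = 119.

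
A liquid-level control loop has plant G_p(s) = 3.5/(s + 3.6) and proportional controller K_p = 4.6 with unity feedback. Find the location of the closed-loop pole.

s = -19.7

Closed-loop transfer function: T(s) = K_p·G_p(s)/(1 + K_p·G_p(s)) = 16.1/(s + 3.6 + 16.1) = 16.1/(s + 19.7).
The closed-loop pole is at s = −19.7.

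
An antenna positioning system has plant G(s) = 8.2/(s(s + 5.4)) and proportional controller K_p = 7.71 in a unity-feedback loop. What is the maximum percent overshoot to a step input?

32.2%

The closed-loop denominator s² + 5.4s + 63.22 gives ω_n = √63.22 = 7.951 and ζ = 5.4/(2ω_n) = 0.3396.
%OS = 100·exp(−πζ/√(1−ζ²)) = 100·exp(−π·0.3396/√0.8847) = 32.2%.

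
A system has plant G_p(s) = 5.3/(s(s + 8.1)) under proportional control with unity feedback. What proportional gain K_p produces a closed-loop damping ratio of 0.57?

K_p = 9.53

Closed-loop characteristic equation: s² + 8.1s + K_p·5.3 = 0.
So ω_n = √(5.3K_p) and 2ζω_n = 8.1, giving ζ = 8.1/(2√(5.3K_p)).
Setting ζ = 0.57: √(5.3K_p) = 8.1/(2·0.57) = 7.105, so K_p = 50.48/5.3 = 9.53.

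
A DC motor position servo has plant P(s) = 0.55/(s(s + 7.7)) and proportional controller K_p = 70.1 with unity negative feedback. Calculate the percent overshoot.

The closed-loop denominator s² + 7.7s + 38.55 gives ω_n = √38.55 = 6.209 and ζ = 7.7/(2ω_n) = 0.62.
%OS = 100·exp(−πζ/√(1−ζ²)) = 100·exp(−π·0.62/√0.6155) = 8.35%.

8.35%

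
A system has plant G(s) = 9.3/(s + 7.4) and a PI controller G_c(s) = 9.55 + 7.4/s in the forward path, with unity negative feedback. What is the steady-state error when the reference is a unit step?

0

The open loop G_c(s)G(s) has a pole at the origin (type 1), so the static position error constant is infinite and e_ss = 1/(1+∞) = 0.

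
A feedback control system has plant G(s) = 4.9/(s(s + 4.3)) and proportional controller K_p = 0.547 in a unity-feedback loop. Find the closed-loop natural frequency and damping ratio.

The closed-loop denominator is s(s+4.3) + 0.547·4.9 = s² + 4.3s + 2.68.
So ω_n² = 2.68 ⇒ ω_n = 1.637 rad/s, and ζ = 4.3/(2ω_n) = 1.31.

ω_n = 1.64 rad/s, ζ = 1.31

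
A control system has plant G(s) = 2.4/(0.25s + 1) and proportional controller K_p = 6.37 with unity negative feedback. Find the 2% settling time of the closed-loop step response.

Closed loop: T(s) = K_p·G/(1+K_p·G) = 15.29/(0.25s + 1 + 15.29), with pole at s = −(1 + 15.29)/0.25 = −65.15.
τ = 1/65.15 = 0.01535 s, so 2% settling time ≈ 4τ = 0.0614 s.

T_s ≈ 0.0614 s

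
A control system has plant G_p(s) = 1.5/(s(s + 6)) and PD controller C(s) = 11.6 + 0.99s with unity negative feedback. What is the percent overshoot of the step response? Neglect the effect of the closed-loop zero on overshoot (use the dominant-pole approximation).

0.169%

Forward path: (11.6 + 0.99s)·1.5/(s(s+6)). The closed-loop characteristic equation is s² + (6 + 1.5·0.99)s + 1.5·11.6 = 0.
That is s² + 7.485s + 17.4 = 0, so ω_n = 4.171 rad/s and ζ = 7.485/(2·4.171) = 0.8972.
%OS = 100·exp(−πζ/√(1−ζ²)) = 0.169%.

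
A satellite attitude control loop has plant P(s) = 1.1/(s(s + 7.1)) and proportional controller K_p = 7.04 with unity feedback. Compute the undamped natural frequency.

The closed-loop denominator is s(s+7.1) + 7.04·1.1 = s² + 7.1s + 7.744.
So ω_n² = 7.744 ⇒ ω_n = 2.783 rad/s, and ζ = 7.1/(2ω_n) = 1.28.

ω_n = 2.78 rad/s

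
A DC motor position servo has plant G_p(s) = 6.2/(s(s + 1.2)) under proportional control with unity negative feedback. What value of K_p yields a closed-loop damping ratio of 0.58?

Closed-loop characteristic equation: s² + 1.2s + K_p·6.2 = 0.
So ω_n = √(6.2K_p) and 2ζω_n = 1.2, giving ζ = 1.2/(2√(6.2K_p)).
Setting ζ = 0.58: √(6.2K_p) = 1.2/(2·0.58) = 1.034, so K_p = 1.07/6.2 = 0.173.

K_p = 0.173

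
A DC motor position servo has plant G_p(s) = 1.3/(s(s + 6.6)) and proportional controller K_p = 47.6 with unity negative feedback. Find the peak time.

The closed-loop denominator s² + 6.6s + 61.88 gives ω_n = √61.88 = 7.866 and ζ = 6.6/(2ω_n) = 0.4195.
Damped frequency ω_d = ω_n√(1−ζ²) = 7.141 rad/s, so peak time T_p = π/ω_d = 0.44 s.

T_p = 0.44 s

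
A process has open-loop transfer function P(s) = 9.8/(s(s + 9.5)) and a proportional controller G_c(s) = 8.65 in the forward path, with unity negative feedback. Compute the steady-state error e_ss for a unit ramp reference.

The loop has one pole at the origin (type 1). Velocity error constant K_v = lim_{s→0} s·G_c(s)P(s) = 8.65·9.8/9.5 = 8.923.
Steady-state error to a unit ramp: e_ss = 1/K_v = 0.112.

0.112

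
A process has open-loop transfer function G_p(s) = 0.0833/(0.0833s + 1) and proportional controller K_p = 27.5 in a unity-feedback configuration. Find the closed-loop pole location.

Closed loop: T(s) = K_p·G_p/(1+K_p·G_p) = 2.291/(0.0833s + 1 + 2.291), with pole at s = −(1 + 2.291)/0.0833 = −39.5.

s = -39.5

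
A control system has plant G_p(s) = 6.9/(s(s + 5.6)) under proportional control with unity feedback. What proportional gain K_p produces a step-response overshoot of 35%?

K_p = 11.3

From %OS = 100·exp(−πζ/√(1−ζ²)) = 35%, ζ = −ln(0.35)/√(π²+ln²(0.35)) = 0.3169.
Characteristic equation s² + 5.6s + 6.9K_p = 0 gives ζ = 5.6/(2√(6.9K_p)).
Setting ζ = 0.3169: √(6.9K_p) = 5.6/(2·0.3169) = 8.834, so K_p = 78.05/6.9 = 11.3.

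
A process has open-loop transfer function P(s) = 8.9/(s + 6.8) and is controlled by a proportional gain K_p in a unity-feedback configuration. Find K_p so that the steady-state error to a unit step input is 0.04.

For a type-0 loop with proportional control, e_ss = 1/(1 + K_p·P(0)).
P(0) = 1.309. Require 1/(1 + K_p·1.309) = 0.04, so 1 + 1.309·K_p = 25.
K_p = (25 − 1)/1.309 = 18.3.

K_p = 18.3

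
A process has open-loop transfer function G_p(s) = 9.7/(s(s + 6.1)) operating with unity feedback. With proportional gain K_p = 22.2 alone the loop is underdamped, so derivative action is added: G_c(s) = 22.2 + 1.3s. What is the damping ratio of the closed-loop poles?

Forward path: (22.2 + 1.3s)·9.7/(s(s+6.1)). The closed-loop characteristic equation is s² + (6.1 + 9.7·1.3)s + 9.7·22.2 = 0.
That is s² + 18.71s + 215.3 = 0, so ω_n = 14.67 rad/s and ζ = 18.71/(2·14.67) = 0.6375.

ζ = 0.638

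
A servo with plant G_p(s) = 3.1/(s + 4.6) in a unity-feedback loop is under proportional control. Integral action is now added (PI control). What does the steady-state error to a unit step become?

The integrator makes K_pos = lim_{s→0} C(s)G(s) infinite, so e_ss = 1/(1+K_pos) = 0.

0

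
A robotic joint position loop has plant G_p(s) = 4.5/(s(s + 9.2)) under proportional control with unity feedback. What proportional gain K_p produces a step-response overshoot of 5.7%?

From %OS = 100·exp(−πζ/√(1−ζ²)) = 5.7%, ζ = −ln(0.057)/√(π²+ln²(0.057)) = 0.6738.
Characteristic equation s² + 9.2s + 4.5K_p = 0 gives ζ = 9.2/(2√(4.5K_p)).
Setting ζ = 0.6738: √(4.5K_p) = 9.2/(2·0.6738) = 6.827, so K_p = 46.61/4.5 = 10.4.

K_p = 10.4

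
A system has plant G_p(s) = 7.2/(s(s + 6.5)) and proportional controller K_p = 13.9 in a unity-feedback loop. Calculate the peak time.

T_p = 0.332 s

From 1 + K_pG_p(s) = 0: s² + 6.5s + 100.1 = 0 ⇒ ω_n = 10, ζ = 0.3249.
Damped frequency ω_d = ω_n√(1−ζ²) = 9.461 rad/s, so peak time T_p = π/ω_d = 0.332 s.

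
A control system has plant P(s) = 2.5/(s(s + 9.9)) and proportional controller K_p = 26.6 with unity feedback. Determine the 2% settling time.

T_s ≈ 0.808 s

The closed-loop denominator s² + 9.9s + 66.5 gives ω_n = √66.5 = 8.155 and ζ = 9.9/(2ω_n) = 0.607.
2% settling time T_s ≈ 4/(ζω_n) = 4/4.95 = 0.808 s.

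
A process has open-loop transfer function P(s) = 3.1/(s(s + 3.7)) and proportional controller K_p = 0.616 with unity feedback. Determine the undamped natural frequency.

ω_n = 1.38 rad/s

With unity feedback the closed-loop characteristic equation is s² + 3.7s + 0.616·3.1 = s² + 3.7s + 1.91 = 0.
So ω_n² = 1.91 ⇒ ω_n = 1.382 rad/s, and ζ = 3.7/(2ω_n) = 1.34.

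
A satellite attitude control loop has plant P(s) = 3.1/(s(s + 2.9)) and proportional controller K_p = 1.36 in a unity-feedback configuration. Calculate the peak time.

T_p = 2.16 s

From 1 + K_pP(s) = 0: s² + 2.9s + 4.216 = 0 ⇒ ω_n = 2.053, ζ = 0.7062.
Damped frequency ω_d = ω_n√(1−ζ²) = 1.454 rad/s, so peak time T_p = π/ω_d = 2.16 s.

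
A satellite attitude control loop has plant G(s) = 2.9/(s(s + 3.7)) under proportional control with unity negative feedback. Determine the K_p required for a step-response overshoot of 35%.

K_p = 11.7

From %OS = 100·exp(−πζ/√(1−ζ²)) = 35%, ζ = −ln(0.35)/√(π²+ln²(0.35)) = 0.3169.
Characteristic equation s² + 3.7s + 2.9K_p = 0 gives ζ = 3.7/(2√(2.9K_p)).
Setting ζ = 0.3169: √(2.9K_p) = 3.7/(2·0.3169) = 5.837, so K_p = 34.07/2.9 = 11.7.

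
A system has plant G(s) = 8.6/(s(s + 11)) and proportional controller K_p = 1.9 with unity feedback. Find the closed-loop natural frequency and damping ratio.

1 + K_p·G(s) = 0 gives s² + 11s + 16.34 = 0.
So ω_n² = 16.34 ⇒ ω_n = 4.042 rad/s, and ζ = 11/(2ω_n) = 1.36.

ω_n = 4.04 rad/s, ζ = 1.36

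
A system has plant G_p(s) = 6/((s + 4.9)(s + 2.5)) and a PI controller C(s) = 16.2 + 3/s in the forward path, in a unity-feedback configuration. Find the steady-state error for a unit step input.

The open loop C(s)G_p(s) has a pole at the origin (type 1), so the static position error constant is infinite and e_ss = 1/(1+∞) = 0.

0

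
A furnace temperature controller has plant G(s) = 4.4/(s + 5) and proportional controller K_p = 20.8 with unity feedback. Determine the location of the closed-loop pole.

Closed-loop transfer function: T(s) = K_p·G(s)/(1 + K_p·G(s)) = 91.52/(s + 5 + 91.52) = 91.52/(s + 96.52).
The closed-loop pole is at s = −96.52.

s = -96.52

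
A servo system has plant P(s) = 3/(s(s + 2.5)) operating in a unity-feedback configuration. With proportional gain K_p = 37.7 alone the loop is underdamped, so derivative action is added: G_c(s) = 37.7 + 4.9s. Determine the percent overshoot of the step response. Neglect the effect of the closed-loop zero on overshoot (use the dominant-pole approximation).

1.33%

Forward path: (37.7 + 4.9s)·3/(s(s+2.5)). The closed-loop characteristic equation is s² + (2.5 + 3·4.9)s + 3·37.7 = 0.
That is s² + 17.2s + 113.1 = 0, so ω_n = 10.63 rad/s and ζ = 17.2/(2·10.63) = 0.8087.
%OS = 100·exp(−πζ/√(1−ζ²)) = 1.33%.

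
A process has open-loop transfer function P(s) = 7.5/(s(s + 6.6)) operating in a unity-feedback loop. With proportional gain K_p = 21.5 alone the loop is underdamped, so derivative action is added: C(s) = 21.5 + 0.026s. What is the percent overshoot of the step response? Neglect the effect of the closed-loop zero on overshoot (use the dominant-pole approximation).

Forward path: (21.5 + 0.026s)·7.5/(s(s+6.6)). The closed-loop characteristic equation is s² + (6.6 + 7.5·0.026)s + 7.5·21.5 = 0.
That is s² + 6.795s + 161.2 = 0, so ω_n = 12.7 rad/s and ζ = 6.795/(2·12.7) = 0.2676.
%OS = 100·exp(−πζ/√(1−ζ²)) = 41.8%.

41.8%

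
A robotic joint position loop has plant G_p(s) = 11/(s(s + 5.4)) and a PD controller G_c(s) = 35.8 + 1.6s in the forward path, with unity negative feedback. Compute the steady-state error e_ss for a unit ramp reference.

The loop has one pole at the origin (type 1). Velocity error constant K_v = lim_{s→0} s·G_c(s)G_p(s) = 35.8·11/5.4 = 72.93.
Steady-state error to a unit ramp: e_ss = 1/K_v = 0.0137.

0.0137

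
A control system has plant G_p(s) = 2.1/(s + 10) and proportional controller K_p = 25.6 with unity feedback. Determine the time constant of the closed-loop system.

Closed-loop transfer function: T(s) = K_p·G_p(s)/(1 + K_p·G_p(s)) = 53.76/(s + 10 + 53.76) = 53.76/(s + 63.76).
Time constant τ = 1/63.76 = 0.0157 s.

τ = 0.0157 s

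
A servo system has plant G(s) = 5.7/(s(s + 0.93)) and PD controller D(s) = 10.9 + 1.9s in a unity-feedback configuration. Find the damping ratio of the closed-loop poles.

ζ = 0.746

Forward path: (10.9 + 1.9s)·5.7/(s(s+0.93)). The closed-loop characteristic equation is s² + (0.93 + 5.7·1.9)s + 5.7·10.9 = 0.
That is s² + 11.76s + 62.13 = 0, so ω_n = 7.882 rad/s and ζ = 11.76/(2·7.882) = 0.746.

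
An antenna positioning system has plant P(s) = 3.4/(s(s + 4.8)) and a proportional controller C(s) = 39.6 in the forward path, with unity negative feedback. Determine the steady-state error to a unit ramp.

The loop has one pole at the origin (type 1). Velocity error constant K_v = lim_{s→0} s·C(s)P(s) = 39.6·3.4/4.8 = 28.05.
Steady-state error to a unit ramp: e_ss = 1/K_v = 0.0357.

0.0357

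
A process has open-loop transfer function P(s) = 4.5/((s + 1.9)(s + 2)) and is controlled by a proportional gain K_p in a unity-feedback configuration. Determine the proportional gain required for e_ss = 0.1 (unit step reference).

K_p = 7.6

For a type-0 loop with proportional control, e_ss = 1/(1 + K_p·P(0)).
P(0) = 1.184. Require 1/(1 + K_p·1.184) = 0.1, so 1 + 1.184·K_p = 10.
K_p = (10 − 1)/1.184 = 7.6.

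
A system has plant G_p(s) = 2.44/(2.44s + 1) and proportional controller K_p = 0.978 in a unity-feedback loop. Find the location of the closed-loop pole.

s = -1.388

Closed loop: T(s) = K_p·G_p/(1+K_p·G_p) = 2.386/(2.44s + 1 + 2.386), with pole at s = −(1 + 2.386)/2.44 = −1.388.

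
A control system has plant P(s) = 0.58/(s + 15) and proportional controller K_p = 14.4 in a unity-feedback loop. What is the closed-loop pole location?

Closed-loop transfer function: T(s) = K_p·P(s)/(1 + K_p·P(s)) = 8.352/(s + 15 + 8.352) = 8.352/(s + 23.35).
The closed-loop pole is at s = −23.35.

s = -23.35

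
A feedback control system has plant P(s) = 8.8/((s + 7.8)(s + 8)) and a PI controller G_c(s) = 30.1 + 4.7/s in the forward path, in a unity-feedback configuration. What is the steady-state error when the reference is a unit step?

The open loop G_c(s)P(s) has a pole at the origin (type 1), so the static position error constant is infinite and e_ss = 1/(1+∞) = 0.

0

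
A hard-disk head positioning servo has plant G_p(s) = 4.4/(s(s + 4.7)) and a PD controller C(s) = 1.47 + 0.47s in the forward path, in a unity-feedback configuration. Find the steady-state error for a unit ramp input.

The loop has one pole at the origin (type 1). Velocity error constant K_v = lim_{s→0} s·C(s)G_p(s) = 1.47·4.4/4.7 = 1.376.
Steady-state error to a unit ramp: e_ss = 1/K_v = 0.727.

0.727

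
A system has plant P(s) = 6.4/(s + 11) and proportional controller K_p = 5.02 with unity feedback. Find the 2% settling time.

Closed-loop transfer function: T(s) = K_p·P(s)/(1 + K_p·P(s)) = 32.13/(s + 11 + 32.13) = 32.13/(s + 43.13).
Time constant τ = 1/43.13 = 0.02319 s, so the 2% settling time is about 4τ = 0.0927 s.

T_s ≈ 0.0927 s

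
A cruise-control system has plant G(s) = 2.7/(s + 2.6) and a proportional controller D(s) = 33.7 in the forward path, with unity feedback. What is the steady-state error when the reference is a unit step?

The loop is type 0. Static position error constant K_pos = D(0)·G(0) = 33.7·1.038 = 35.
Steady-state error to a unit step: e_ss = 1/(1+K_pos) = 1/36 = 0.0278.

0.0278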